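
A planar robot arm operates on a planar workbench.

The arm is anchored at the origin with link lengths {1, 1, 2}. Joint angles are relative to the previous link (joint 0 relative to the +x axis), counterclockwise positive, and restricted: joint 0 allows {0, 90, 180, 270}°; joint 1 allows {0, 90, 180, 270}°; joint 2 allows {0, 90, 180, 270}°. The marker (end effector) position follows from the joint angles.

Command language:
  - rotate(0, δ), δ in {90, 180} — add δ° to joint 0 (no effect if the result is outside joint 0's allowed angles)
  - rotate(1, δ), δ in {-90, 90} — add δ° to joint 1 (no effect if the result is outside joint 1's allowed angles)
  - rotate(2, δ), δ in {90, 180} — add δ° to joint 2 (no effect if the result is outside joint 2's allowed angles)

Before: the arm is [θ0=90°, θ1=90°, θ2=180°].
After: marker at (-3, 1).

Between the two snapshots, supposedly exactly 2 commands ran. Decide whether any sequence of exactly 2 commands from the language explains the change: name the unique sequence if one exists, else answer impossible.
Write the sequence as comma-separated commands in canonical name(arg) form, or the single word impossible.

start: [θ0=90°, θ1=90°, θ2=180°]
[1] after rotate(2, 90): [θ0=90°, θ1=90°, θ2=270°]
[2] after rotate(2, 90): [θ0=90°, θ1=90°, θ2=0°]
no rival 2-sequence matches.

rotate(2, 90), rotate(2, 90)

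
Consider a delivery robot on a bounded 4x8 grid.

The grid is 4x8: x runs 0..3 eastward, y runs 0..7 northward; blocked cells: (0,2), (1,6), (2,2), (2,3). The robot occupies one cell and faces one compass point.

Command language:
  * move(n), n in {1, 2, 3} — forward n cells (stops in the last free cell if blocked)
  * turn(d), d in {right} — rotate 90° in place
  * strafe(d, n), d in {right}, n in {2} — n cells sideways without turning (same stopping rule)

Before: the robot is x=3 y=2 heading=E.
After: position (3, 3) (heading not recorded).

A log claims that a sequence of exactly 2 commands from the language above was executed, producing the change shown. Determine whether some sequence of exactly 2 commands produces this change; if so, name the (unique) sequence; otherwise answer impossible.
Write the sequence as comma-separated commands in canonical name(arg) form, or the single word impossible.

impossible

checked all 2-command options: none fits.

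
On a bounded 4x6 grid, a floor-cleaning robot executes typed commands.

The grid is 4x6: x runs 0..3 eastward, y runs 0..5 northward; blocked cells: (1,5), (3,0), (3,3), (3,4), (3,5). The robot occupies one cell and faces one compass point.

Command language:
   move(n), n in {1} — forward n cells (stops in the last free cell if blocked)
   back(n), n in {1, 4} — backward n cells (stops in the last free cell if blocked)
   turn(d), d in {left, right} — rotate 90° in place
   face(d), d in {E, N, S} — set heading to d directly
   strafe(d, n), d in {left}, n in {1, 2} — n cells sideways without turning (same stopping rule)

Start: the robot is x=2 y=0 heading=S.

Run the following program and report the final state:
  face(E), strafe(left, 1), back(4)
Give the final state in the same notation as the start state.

from: x=2 y=0 heading=S
t=1 face(E) ⇒ x=2 y=0 heading=E
t=2 strafe(left, 1) ⇒ x=2 y=1 heading=E
t=3 back(4) ⇒ x=0 y=1 heading=E

x=0 y=1 heading=E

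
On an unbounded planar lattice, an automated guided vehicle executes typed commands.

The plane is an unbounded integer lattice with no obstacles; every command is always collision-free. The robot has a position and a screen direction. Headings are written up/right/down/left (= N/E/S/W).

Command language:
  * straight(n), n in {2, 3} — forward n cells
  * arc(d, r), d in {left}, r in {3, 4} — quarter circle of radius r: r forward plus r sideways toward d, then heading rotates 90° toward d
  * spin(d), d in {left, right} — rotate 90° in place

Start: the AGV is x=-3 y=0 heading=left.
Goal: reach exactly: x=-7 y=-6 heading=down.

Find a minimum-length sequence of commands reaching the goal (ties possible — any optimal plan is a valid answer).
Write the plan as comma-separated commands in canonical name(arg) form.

arc(left, 4), straight(2)

start: x=-3 y=0 heading=left
[1] after arc(left, 4): x=-7 y=-4 heading=down
[2] after straight(2): x=-7 y=-6 heading=down
shorter routes all fall short; 2 is best.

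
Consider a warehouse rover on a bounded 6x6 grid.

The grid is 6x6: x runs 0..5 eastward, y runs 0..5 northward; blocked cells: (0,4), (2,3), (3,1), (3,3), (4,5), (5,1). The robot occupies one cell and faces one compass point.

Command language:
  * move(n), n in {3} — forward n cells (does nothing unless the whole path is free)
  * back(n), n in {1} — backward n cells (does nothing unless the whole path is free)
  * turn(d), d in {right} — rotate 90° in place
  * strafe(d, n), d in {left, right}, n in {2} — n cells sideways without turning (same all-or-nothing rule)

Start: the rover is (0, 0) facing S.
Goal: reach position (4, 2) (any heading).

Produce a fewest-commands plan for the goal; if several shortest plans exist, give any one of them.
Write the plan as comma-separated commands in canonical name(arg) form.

back(1), back(1), strafe(left, 2), strafe(left, 2)

begin: (0, 0) facing S
1. back(1) → (0, 1) facing S
2. back(1) → (0, 2) facing S
3. strafe(left, 2) → (2, 2) facing S
4. strafe(left, 2) → (4, 2) facing S
shorter routes all fall short; 4 is best.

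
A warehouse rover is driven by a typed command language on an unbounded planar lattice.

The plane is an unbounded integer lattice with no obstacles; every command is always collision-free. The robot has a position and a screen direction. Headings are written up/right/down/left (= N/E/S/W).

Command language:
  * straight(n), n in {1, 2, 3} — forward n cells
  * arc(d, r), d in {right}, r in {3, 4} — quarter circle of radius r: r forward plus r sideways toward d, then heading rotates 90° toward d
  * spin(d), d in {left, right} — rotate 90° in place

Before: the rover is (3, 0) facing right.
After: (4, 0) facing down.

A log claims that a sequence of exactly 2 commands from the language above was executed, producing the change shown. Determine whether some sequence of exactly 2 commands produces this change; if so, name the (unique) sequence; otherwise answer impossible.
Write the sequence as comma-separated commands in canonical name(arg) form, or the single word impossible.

key: order matters: swapping straight(1) and spin(right) lands elsewhere
initial: (3, 0) facing right
t=1 straight(1) ⇒ (4, 0) facing right
t=2 spin(right) ⇒ (4, 0) facing down
all 49 alternatives checked — unique.

straight(1), spin(right)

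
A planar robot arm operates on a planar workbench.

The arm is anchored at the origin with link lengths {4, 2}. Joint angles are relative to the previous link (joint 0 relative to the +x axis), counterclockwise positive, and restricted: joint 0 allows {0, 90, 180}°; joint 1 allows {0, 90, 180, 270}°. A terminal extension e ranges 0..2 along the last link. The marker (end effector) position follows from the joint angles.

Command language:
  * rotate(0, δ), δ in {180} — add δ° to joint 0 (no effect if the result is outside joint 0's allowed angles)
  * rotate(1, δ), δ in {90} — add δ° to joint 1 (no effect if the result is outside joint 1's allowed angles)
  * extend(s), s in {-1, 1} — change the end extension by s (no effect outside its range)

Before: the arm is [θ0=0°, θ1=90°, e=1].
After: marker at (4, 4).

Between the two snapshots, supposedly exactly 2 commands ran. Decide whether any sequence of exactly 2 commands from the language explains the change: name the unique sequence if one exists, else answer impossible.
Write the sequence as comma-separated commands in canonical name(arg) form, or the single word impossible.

begin: [θ0=0°, θ1=90°, e=1]
step 1 (extend(1)): [θ0=0°, θ1=90°, e=2]
step 2 (extend(1)): [θ0=0°, θ1=90°, e=2]
no rival 2-sequence matches.

extend(1), extend(1)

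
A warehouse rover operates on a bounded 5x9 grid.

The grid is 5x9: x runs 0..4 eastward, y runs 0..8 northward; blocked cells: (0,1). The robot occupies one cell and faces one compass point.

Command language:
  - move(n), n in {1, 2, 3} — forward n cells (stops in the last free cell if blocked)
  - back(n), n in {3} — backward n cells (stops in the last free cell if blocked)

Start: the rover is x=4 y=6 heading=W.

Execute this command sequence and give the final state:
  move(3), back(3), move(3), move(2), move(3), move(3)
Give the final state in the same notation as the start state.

x=0 y=6 heading=W

initial: x=4 y=6 heading=W
t=1 move(3) ⇒ x=1 y=6 heading=W
t=2 back(3) ⇒ x=4 y=6 heading=W
t=3 move(3) ⇒ x=1 y=6 heading=W
t=4 move(2) ⇒ x=0 y=6 heading=W
t=5 move(3) ⇒ x=0 y=6 heading=W
t=6 move(3) ⇒ x=0 y=6 heading=W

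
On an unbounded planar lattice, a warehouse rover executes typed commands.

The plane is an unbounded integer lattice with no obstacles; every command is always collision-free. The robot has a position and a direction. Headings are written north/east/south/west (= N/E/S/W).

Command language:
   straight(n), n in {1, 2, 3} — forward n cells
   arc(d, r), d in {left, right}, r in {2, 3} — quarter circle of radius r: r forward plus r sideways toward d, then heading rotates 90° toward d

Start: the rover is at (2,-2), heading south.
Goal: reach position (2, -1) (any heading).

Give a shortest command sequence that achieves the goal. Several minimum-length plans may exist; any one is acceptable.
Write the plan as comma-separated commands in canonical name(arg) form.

begin: at (2,-2), heading south
step 1 (arc(left, 3)): at (5,-5), heading east
step 2 (arc(left, 2)): at (7,-3), heading north
step 3 (arc(left, 2)): at (5,-1), heading west
step 4 (straight(3)): at (2,-1), heading west
nothing shorter than 4 reaches the goal.

arc(left, 3), arc(left, 2), arc(left, 2), straight(3)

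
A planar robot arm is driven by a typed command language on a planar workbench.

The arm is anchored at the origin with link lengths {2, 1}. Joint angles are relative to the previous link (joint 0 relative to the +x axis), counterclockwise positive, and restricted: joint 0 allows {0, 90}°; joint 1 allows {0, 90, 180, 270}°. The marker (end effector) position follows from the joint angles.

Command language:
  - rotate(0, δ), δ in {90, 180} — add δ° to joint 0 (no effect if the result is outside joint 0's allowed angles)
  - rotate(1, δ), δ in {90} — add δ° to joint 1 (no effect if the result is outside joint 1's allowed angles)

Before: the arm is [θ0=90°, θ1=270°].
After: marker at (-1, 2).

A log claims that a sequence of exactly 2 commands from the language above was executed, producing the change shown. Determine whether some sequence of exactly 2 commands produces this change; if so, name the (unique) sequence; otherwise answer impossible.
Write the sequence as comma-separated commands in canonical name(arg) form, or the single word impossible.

start: [θ0=90°, θ1=270°]
step 1 (rotate(1, 90)): [θ0=90°, θ1=0°]
step 2 (rotate(1, 90)): [θ0=90°, θ1=90°]
all 9 alternatives checked — unique.

rotate(1, 90), rotate(1, 90)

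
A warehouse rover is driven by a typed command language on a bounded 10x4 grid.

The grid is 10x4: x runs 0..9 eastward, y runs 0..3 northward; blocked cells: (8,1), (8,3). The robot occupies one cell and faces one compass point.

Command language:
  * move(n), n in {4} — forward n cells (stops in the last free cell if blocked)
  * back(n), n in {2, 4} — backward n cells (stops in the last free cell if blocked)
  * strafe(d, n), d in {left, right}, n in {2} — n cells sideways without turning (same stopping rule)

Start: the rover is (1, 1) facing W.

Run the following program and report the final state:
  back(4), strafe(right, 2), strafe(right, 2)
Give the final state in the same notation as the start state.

(5, 3) facing W

t0: (1, 1) facing W
1. back(4) → (5, 1) facing W
2. strafe(right, 2) → (5, 3) facing W
3. strafe(right, 2) → (5, 3) facing W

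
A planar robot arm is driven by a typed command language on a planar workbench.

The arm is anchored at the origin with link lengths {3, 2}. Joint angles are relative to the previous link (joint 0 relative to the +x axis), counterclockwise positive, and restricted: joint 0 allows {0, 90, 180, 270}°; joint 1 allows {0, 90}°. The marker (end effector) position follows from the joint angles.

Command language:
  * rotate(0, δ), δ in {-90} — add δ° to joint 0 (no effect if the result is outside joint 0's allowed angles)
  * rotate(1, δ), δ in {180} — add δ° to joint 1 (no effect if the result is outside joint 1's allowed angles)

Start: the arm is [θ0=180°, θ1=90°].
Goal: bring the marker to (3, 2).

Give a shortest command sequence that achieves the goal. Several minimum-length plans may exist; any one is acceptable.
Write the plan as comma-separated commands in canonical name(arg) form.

initial: [θ0=180°, θ1=90°]
[1] after rotate(0, -90): [θ0=90°, θ1=90°]
[2] after rotate(0, -90): [θ0=0°, θ1=90°]
nothing shorter than 2 reaches the goal.

rotate(0, -90), rotate(0, -90)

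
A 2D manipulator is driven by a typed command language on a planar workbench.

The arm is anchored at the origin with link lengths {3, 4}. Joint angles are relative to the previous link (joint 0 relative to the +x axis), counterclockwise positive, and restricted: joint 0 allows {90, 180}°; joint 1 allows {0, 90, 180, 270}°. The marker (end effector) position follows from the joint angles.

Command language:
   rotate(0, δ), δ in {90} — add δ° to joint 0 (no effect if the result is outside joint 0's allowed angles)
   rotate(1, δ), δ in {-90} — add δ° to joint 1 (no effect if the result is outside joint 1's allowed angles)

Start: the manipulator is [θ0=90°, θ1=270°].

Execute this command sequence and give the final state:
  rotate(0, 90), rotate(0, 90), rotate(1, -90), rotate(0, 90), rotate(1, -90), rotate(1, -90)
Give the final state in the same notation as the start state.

initial: [θ0=90°, θ1=270°]
step 1 (rotate(0, 90)): [θ0=180°, θ1=270°]
step 2 (rotate(0, 90)): [θ0=180°, θ1=270°]
step 3 (rotate(1, -90)): [θ0=180°, θ1=180°]
step 4 (rotate(0, 90)): [θ0=180°, θ1=180°]
step 5 (rotate(1, -90)): [θ0=180°, θ1=90°]
step 6 (rotate(1, -90)): [θ0=180°, θ1=0°]

[θ0=180°, θ1=0°]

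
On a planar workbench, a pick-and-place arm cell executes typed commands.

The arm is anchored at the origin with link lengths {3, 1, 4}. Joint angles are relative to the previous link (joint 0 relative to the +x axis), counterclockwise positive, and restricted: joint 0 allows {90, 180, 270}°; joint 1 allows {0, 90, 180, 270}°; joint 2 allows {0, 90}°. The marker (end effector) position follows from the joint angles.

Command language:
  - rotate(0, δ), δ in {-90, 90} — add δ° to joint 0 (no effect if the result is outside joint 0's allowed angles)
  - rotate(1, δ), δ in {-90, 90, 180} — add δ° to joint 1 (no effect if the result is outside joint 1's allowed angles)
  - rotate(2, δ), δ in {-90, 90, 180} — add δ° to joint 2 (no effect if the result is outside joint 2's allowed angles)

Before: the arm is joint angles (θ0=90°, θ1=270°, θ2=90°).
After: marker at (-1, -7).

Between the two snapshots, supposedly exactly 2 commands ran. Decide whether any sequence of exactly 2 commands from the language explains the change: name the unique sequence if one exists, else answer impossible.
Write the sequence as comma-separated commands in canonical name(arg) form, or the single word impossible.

rotate(0, 90), rotate(0, 90)

begin: joint angles (θ0=90°, θ1=270°, θ2=90°)
step 1 (rotate(0, 90)): joint angles (θ0=180°, θ1=270°, θ2=90°)
step 2 (rotate(0, 90)): joint angles (θ0=270°, θ1=270°, θ2=90°)
no other 2-command option fits: unique.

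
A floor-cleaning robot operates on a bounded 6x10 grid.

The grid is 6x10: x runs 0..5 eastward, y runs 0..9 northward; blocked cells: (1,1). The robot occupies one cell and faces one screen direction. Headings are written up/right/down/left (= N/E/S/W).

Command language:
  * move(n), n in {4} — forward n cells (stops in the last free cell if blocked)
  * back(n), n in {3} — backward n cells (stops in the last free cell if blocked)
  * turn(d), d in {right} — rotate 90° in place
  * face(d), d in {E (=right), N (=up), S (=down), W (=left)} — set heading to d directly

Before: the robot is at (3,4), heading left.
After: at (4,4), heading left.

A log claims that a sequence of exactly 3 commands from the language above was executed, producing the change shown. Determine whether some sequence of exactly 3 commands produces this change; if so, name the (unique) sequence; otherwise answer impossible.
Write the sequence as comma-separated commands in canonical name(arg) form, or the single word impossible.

key: the first back(3) runs into the grid edge before its full distance
initial: at (3,4), heading left
t=1 back(3) ⇒ at (5,4), heading left
t=2 move(4) ⇒ at (1,4), heading left
t=3 back(3) ⇒ at (4,4), heading left
uniquely the one of 343 3-step routes that fits.

back(3), move(4), back(3)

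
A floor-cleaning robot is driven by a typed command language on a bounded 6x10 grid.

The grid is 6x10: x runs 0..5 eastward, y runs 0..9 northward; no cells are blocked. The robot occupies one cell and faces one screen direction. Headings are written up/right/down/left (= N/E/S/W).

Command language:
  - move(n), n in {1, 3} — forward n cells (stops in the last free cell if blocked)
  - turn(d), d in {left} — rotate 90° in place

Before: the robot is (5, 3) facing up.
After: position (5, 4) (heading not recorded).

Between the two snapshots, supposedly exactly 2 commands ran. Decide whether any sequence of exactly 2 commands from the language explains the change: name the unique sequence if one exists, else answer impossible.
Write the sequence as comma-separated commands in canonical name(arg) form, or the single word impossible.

move(1), turn(left)

key: running turn(left) before move(1) would end elsewhere — order is forced
t0: (5, 3) facing up
1. move(1) → (5, 4) facing up
2. turn(left) → (5, 4) facing left
no other 2-command option fits: unique.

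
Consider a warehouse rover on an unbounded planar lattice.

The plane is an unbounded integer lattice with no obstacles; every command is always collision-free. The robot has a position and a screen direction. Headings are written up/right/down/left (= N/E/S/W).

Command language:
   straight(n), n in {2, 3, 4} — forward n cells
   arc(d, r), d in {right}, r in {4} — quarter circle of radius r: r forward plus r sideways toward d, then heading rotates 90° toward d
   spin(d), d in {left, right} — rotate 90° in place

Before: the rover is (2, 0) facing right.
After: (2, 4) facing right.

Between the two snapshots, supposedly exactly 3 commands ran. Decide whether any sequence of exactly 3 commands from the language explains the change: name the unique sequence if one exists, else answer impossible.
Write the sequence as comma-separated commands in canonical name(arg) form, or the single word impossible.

spin(left), straight(4), spin(right)

key: still facing E at the end — net rotation zero over 3 steps
initial: (2, 0) facing right
step 1 (spin(left)): (2, 0) facing up
step 2 (straight(4)): (2, 4) facing up
step 3 (spin(right)): (2, 4) facing right
uniquely the one of 216 3-step routes that fits.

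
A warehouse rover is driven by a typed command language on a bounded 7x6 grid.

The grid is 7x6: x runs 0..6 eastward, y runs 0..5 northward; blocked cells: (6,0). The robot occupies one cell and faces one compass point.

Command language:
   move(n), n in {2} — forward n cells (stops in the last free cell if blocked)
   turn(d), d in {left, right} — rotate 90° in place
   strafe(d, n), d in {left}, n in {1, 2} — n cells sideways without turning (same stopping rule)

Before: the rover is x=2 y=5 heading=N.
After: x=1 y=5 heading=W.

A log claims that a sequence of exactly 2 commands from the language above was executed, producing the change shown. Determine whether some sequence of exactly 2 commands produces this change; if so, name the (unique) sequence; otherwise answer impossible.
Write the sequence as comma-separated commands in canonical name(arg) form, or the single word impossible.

strafe(left, 1), turn(left)

key: order matters: swapping strafe(left, 1) and turn(left) lands elsewhere
from: x=2 y=5 heading=N
1. strafe(left, 1) → x=1 y=5 heading=N
2. turn(left) → x=1 y=5 heading=W
no rival 2-sequence matches.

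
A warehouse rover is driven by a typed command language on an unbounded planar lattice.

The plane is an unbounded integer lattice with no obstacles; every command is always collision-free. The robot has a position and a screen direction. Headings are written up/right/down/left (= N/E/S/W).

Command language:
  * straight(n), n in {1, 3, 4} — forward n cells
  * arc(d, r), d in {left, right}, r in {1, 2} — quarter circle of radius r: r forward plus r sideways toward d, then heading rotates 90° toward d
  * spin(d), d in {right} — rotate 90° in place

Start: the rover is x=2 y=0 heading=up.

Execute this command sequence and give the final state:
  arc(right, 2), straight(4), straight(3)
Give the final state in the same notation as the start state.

begin: x=2 y=0 heading=up
[1] after arc(right, 2): x=4 y=2 heading=right
[2] after straight(4): x=8 y=2 heading=right
[3] after straight(3): x=11 y=2 heading=right

x=11 y=2 heading=right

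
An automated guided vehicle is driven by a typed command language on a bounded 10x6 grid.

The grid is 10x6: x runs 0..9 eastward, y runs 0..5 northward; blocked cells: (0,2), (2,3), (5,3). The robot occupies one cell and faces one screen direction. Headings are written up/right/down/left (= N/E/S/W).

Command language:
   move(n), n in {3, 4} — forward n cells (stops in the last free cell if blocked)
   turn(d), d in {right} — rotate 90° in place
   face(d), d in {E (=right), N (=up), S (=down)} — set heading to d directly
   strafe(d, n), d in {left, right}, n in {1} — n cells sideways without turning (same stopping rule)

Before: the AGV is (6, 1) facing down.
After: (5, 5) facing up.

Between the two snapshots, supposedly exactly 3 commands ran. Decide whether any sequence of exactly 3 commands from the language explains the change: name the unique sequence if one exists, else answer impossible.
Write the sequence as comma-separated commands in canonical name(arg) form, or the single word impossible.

face(N), move(4), strafe(left, 1)

key: position moved to (5,5) AND the heading swung to N — translation plus rotation needed
start: (6, 1) facing down
[1] after face(N): (6, 1) facing up
[2] after move(4): (6, 5) facing up
[3] after strafe(left, 1): (5, 5) facing up
no rival 3-sequence matches.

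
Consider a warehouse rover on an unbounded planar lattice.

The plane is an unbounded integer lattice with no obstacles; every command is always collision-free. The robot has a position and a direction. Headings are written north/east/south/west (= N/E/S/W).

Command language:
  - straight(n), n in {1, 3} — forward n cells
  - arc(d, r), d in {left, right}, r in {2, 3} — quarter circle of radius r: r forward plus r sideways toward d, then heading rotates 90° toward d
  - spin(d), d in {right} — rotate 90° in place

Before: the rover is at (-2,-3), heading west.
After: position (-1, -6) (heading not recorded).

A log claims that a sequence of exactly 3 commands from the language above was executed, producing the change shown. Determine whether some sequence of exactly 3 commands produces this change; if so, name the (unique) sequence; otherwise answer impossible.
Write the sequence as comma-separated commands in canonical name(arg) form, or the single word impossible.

key: order matters: swapping arc(left, 3) and arc(left, 2) lands elsewhere
begin: at (-2,-3), heading west
step 1 (arc(left, 3)): at (-5,-6), heading south
step 2 (arc(left, 2)): at (-3,-8), heading east
step 3 (arc(left, 2)): at (-1,-6), heading north
no rival 3-sequence matches.

arc(left, 3), arc(left, 2), arc(left, 2)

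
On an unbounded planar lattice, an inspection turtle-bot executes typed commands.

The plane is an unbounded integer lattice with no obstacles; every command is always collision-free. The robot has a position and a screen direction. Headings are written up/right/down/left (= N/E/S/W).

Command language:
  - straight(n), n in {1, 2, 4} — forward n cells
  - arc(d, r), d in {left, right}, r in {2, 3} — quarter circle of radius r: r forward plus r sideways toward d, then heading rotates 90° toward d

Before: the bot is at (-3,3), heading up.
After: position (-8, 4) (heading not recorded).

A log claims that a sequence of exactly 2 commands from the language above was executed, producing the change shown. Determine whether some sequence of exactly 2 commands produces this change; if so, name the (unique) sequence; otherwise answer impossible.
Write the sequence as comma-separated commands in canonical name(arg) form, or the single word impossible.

key: running arc(left, 2) before arc(left, 3) would end elsewhere — order is forced
from: at (-3,3), heading up
step 1 (arc(left, 3)): at (-6,6), heading left
step 2 (arc(left, 2)): at (-8,4), heading down
no other 2-command option fits: unique.

arc(left, 3), arc(left, 2)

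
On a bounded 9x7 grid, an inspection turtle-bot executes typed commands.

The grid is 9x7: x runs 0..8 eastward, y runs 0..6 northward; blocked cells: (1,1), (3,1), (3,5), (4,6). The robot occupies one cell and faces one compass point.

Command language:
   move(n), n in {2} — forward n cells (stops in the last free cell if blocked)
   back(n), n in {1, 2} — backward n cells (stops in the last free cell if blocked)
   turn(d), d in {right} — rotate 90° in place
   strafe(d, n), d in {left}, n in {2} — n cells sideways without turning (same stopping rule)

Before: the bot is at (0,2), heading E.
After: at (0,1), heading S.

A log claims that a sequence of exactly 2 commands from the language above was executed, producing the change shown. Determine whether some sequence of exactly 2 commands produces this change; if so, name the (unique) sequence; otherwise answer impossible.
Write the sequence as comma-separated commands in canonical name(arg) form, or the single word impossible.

all 25 sequences checked — none match.

impossible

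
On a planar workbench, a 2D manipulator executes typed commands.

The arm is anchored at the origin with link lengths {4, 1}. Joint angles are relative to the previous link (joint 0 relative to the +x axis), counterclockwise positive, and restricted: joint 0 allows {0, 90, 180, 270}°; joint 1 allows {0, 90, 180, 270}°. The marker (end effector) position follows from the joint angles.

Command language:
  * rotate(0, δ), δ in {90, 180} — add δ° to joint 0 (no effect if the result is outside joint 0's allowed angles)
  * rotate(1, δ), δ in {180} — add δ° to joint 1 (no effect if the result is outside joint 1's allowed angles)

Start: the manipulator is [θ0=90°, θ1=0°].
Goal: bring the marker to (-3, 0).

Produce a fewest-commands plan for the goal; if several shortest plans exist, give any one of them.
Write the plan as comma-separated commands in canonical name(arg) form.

initial: [θ0=90°, θ1=0°]
t=1 rotate(1, 180) ⇒ [θ0=90°, θ1=180°]
t=2 rotate(0, 90) ⇒ [θ0=180°, θ1=180°]
no 1-step plan works, so 2 is optimal.

rotate(1, 180), rotate(0, 90)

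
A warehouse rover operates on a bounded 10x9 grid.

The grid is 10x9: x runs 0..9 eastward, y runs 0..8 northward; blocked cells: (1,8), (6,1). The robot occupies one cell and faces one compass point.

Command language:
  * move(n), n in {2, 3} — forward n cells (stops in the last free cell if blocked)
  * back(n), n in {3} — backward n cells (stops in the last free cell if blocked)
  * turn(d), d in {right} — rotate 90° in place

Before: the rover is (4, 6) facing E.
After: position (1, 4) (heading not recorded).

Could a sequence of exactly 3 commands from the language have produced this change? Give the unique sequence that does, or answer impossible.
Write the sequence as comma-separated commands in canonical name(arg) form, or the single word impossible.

key: running move(2) before back(3) would end elsewhere — order is forced
from: (4, 6) facing E
[1] after back(3): (1, 6) facing E
[2] after turn(right): (1, 6) facing S
[3] after move(2): (1, 4) facing S
all 64 alternatives checked — unique.

back(3), turn(right), move(2)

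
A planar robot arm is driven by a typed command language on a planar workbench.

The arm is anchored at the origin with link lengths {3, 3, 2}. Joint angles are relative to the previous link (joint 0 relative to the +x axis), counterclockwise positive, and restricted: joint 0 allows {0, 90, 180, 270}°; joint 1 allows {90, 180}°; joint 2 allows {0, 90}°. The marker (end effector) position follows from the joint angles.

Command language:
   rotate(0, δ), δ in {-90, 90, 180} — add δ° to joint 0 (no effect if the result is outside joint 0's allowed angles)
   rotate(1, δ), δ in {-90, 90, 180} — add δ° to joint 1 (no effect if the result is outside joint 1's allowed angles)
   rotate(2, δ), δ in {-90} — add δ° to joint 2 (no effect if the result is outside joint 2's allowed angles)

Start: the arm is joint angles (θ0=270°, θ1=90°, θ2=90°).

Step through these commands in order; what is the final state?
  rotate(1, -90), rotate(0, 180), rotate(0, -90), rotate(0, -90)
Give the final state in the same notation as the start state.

joint angles (θ0=270°, θ1=90°, θ2=90°)

begin: joint angles (θ0=270°, θ1=90°, θ2=90°)
[1] after rotate(1, -90): joint angles (θ0=270°, θ1=90°, θ2=90°)
[2] after rotate(0, 180): joint angles (θ0=90°, θ1=90°, θ2=90°)
[3] after rotate(0, -90): joint angles (θ0=0°, θ1=90°, θ2=90°)
[4] after rotate(0, -90): joint angles (θ0=270°, θ1=90°, θ2=90°)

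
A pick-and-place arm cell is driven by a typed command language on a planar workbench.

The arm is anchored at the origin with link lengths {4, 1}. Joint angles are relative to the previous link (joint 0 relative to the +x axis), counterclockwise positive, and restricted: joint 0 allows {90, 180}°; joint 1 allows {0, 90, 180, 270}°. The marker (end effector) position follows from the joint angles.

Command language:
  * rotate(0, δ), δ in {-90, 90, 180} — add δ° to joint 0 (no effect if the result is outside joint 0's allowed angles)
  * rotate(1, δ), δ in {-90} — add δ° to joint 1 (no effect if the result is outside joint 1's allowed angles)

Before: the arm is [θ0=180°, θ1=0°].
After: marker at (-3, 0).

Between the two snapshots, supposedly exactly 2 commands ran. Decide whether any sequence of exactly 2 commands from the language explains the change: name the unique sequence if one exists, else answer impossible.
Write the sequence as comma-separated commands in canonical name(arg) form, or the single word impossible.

rotate(1, -90), rotate(1, -90)

from: [θ0=180°, θ1=0°]
1. rotate(1, -90) → [θ0=180°, θ1=270°]
2. rotate(1, -90) → [θ0=180°, θ1=180°]
all 16 alternatives checked — unique.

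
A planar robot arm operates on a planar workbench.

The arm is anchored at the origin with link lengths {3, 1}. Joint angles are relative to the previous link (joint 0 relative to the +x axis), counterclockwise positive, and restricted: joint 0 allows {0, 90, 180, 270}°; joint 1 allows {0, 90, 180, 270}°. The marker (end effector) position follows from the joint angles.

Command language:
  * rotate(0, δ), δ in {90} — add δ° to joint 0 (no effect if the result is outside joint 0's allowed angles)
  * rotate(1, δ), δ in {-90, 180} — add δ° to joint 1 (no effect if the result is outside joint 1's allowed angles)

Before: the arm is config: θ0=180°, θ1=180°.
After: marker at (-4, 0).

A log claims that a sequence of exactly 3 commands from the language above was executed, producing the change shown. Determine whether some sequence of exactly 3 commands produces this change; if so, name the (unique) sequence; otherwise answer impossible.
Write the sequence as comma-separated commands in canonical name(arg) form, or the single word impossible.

rotate(1, 180), rotate(1, 180), rotate(1, 180)

start: config: θ0=180°, θ1=180°
[1] after rotate(1, 180): config: θ0=180°, θ1=0°
[2] after rotate(1, 180): config: θ0=180°, θ1=180°
[3] after rotate(1, 180): config: θ0=180°, θ1=0°
no rival 3-sequence matches.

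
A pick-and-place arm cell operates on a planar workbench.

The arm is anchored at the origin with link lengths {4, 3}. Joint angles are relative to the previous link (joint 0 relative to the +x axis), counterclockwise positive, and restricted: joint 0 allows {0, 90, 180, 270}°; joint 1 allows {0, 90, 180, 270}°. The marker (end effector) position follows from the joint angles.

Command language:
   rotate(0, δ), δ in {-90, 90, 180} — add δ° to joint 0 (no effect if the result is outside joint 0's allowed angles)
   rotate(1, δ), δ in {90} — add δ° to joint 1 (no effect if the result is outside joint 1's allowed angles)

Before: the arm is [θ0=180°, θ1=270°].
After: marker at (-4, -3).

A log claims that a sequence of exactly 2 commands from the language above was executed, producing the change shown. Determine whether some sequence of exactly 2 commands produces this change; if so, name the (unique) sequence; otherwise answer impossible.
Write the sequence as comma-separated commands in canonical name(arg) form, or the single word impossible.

t0: [θ0=180°, θ1=270°]
step 1 (rotate(1, 90)): [θ0=180°, θ1=0°]
step 2 (rotate(1, 90)): [θ0=180°, θ1=90°]
no rival 2-sequence matches.

rotate(1, 90), rotate(1, 90)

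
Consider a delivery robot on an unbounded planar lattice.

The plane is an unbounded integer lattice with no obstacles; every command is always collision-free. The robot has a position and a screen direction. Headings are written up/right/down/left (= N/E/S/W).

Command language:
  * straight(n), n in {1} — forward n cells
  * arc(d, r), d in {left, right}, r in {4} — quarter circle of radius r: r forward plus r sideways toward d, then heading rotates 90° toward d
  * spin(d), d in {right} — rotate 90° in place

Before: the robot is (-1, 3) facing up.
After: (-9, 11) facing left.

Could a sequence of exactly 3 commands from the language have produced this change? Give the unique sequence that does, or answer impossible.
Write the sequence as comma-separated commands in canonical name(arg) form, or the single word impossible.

arc(left, 4), spin(right), arc(left, 4)

key: cell and facing (now W) both changed — the 3 commands mix motion and turning
begin: (-1, 3) facing up
step 1 (arc(left, 4)): (-5, 7) facing left
step 2 (spin(right)): (-5, 7) facing up
step 3 (arc(left, 4)): (-9, 11) facing left
no rival 3-sequence matches.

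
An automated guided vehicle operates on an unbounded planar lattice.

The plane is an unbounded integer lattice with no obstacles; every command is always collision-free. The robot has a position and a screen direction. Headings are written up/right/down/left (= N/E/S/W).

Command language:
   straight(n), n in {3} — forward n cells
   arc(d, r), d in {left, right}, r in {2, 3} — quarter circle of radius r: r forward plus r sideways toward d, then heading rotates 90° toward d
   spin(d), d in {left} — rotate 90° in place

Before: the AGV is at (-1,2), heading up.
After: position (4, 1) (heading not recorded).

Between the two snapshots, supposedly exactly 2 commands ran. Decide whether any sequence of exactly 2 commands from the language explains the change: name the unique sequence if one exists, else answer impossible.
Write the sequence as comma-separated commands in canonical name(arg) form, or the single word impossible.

key: running arc(right, 3) before arc(right, 2) would end elsewhere — order is forced
t0: at (-1,2), heading up
t=1 arc(right, 2) ⇒ at (1,4), heading right
t=2 arc(right, 3) ⇒ at (4,1), heading down
no other 2-command option fits: unique.

arc(right, 2), arc(right, 3)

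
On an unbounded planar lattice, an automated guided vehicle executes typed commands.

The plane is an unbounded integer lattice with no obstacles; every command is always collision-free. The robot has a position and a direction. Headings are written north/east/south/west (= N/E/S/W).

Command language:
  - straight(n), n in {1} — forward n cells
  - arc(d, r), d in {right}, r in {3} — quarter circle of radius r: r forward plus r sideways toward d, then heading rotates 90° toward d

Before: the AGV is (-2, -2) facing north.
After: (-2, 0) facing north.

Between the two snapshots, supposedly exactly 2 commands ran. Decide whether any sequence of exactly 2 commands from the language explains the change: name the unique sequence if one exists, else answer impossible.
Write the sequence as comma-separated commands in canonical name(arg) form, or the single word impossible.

straight(1), straight(1)

key: heading stays N — no command in the sequence turns
from: (-2, -2) facing north
[1] after straight(1): (-2, -1) facing north
[2] after straight(1): (-2, 0) facing north
all 4 alternatives checked — unique.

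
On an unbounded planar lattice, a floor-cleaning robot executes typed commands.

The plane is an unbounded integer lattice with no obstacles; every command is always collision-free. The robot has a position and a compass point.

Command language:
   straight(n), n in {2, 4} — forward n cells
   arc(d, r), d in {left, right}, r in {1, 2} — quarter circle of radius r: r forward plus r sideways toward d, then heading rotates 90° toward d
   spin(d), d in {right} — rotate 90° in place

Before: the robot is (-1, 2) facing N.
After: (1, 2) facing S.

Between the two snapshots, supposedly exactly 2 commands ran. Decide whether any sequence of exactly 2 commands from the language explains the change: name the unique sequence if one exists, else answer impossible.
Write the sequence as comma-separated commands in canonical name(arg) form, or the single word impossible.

key: cell and facing (now S) both changed — the 2 commands mix motion and turning
from: (-1, 2) facing N
[1] after arc(right, 1): (0, 3) facing E
[2] after arc(right, 1): (1, 2) facing S
no rival 2-sequence matches.

arc(right, 1), arc(right, 1)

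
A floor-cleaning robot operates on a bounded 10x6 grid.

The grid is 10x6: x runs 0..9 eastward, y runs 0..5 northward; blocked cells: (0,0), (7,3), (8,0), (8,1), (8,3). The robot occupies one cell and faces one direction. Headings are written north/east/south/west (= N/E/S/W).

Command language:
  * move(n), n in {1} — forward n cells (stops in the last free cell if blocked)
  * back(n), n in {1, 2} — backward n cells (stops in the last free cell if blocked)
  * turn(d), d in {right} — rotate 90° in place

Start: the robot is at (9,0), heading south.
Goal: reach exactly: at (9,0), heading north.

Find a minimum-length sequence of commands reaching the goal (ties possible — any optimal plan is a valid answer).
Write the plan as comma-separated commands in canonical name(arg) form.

turn(right), turn(right)

begin: at (9,0), heading south
t=1 turn(right) ⇒ at (9,0), heading west
t=2 turn(right) ⇒ at (9,0), heading north
no 1-step plan works, so 2 is optimal.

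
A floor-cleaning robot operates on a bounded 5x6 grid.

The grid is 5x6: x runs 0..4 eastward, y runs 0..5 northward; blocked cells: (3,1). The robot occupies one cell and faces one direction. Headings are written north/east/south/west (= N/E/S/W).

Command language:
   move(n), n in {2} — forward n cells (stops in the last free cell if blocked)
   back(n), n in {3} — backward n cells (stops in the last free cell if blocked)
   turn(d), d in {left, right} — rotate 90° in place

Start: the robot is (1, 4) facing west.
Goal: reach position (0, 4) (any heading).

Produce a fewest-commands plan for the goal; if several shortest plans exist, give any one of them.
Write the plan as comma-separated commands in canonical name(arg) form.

move(2)

t0: (1, 4) facing west
step 1 (move(2)): (0, 4) facing west
nothing shorter than 1 reaches the goal.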